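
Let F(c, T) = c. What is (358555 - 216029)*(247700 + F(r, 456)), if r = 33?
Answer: 35308393558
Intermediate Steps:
(358555 - 216029)*(247700 + F(r, 456)) = (358555 - 216029)*(247700 + 33) = 142526*247733 = 35308393558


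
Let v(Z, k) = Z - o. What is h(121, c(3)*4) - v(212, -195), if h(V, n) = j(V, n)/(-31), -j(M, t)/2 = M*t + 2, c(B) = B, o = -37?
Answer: -4811/31 ≈ -155.19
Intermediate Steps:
j(M, t) = -4 - 2*M*t (j(M, t) = -2*(M*t + 2) = -2*(2 + M*t) = -4 - 2*M*t)
v(Z, k) = 37 + Z (v(Z, k) = Z - 1*(-37) = Z + 37 = 37 + Z)
h(V, n) = 4/31 + 2*V*n/31 (h(V, n) = (-4 - 2*V*n)/(-31) = (-4 - 2*V*n)*(-1/31) = 4/31 + 2*V*n/31)
h(121, c(3)*4) - v(212, -195) = (4/31 + (2/31)*121*(3*4)) - (37 + 212) = (4/31 + (2/31)*121*12) - 1*249 = (4/31 + 2904/31) - 249 = 2908/31 - 249 = -4811/31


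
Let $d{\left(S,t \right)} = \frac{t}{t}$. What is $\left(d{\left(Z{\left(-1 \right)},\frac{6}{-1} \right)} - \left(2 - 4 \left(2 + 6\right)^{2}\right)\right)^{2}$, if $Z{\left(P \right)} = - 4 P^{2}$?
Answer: $65025$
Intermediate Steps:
$d{\left(S,t \right)} = 1$
$\left(d{\left(Z{\left(-1 \right)},\frac{6}{-1} \right)} - \left(2 - 4 \left(2 + 6\right)^{2}\right)\right)^{2} = \left(1 - \left(2 - 4 \left(2 + 6\right)^{2}\right)\right)^{2} = \left(1 - \left(2 - 4 \cdot 8^{2}\right)\right)^{2} = \left(1 + \left(4 \cdot 64 - 2\right)\right)^{2} = \left(1 + \left(256 - 2\right)\right)^{2} = \left(1 + 254\right)^{2} = 255^{2} = 65025$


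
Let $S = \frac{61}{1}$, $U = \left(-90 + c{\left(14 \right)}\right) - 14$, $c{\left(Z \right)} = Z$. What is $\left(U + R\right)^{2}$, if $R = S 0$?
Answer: $8100$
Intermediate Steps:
$U = -90$ ($U = \left(-90 + 14\right) - 14 = -76 - 14 = -90$)
$S = 61$ ($S = 61 \cdot 1 = 61$)
$R = 0$ ($R = 61 \cdot 0 = 0$)
$\left(U + R\right)^{2} = \left(-90 + 0\right)^{2} = \left(-90\right)^{2} = 8100$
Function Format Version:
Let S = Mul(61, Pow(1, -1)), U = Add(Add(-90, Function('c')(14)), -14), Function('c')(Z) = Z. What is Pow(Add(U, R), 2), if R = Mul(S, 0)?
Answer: 8100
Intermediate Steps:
U = -90 (U = Add(Add(-90, 14), -14) = Add(-76, -14) = -90)
S = 61 (S = Mul(61, 1) = 61)
R = 0 (R = Mul(61, 0) = 0)
Pow(Add(U, R), 2) = Pow(Add(-90, 0), 2) = Pow(-90, 2) = 8100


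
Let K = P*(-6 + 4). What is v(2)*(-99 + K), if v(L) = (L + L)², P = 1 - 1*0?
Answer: -1616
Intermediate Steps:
P = 1 (P = 1 + 0 = 1)
v(L) = 4*L² (v(L) = (2*L)² = 4*L²)
K = -2 (K = 1*(-6 + 4) = 1*(-2) = -2)
v(2)*(-99 + K) = (4*2²)*(-99 - 2) = (4*4)*(-101) = 16*(-101) = -1616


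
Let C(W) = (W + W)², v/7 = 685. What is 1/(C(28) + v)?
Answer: 1/7931 ≈ 0.00012609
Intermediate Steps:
v = 4795 (v = 7*685 = 4795)
C(W) = 4*W² (C(W) = (2*W)² = 4*W²)
1/(C(28) + v) = 1/(4*28² + 4795) = 1/(4*784 + 4795) = 1/(3136 + 4795) = 1/7931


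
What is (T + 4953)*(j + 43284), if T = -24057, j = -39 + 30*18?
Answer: -836468640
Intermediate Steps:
j = 501 (j = -39 + 540 = 501)
(T + 4953)*(j + 43284) = (-24057 + 4953)*(501 + 43284) = -19104*43785 = -836468640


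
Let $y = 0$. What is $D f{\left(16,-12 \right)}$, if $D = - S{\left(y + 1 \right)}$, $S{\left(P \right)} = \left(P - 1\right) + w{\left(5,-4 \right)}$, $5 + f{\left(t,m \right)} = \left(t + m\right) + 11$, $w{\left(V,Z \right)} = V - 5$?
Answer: $0$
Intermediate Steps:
$w{\left(V,Z \right)} = -5 + V$
$f{\left(t,m \right)} = 6 + m + t$ ($f{\left(t,m \right)} = -5 + \left(\left(t + m\right) + 11\right) = -5 + \left(\left(m + t\right) + 11\right) = -5 + \left(11 + m + t\right) = 6 + m + t$)
$S{\left(P \right)} = -1 + P$ ($S{\left(P \right)} = \left(P - 1\right) + \left(-5 + 5\right) = \left(-1 + P\right) + 0 = -1 + P$)
$D = 0$ ($D = - (-1 + \left(0 + 1\right)) = - (-1 + 1) = \left(-1\right) 0 = 0$)
$D f{\left(16,-12 \right)} = 0 \left(6 - 12 + 16\right) = 0 \cdot 10 = 0$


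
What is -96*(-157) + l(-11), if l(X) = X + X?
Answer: 15050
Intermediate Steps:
l(X) = 2*X
-96*(-157) + l(-11) = -96*(-157) + 2*(-11) = 15072 - 22 = 15050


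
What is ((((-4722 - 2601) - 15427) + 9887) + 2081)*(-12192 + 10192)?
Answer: 21564000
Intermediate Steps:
((((-4722 - 2601) - 15427) + 9887) + 2081)*(-12192 + 10192) = (((-7323 - 15427) + 9887) + 2081)*(-2000) = ((-22750 + 9887) + 2081)*(-2000) = (-12863 + 2081)*(-2000) = -10782*(-2000) = 21564000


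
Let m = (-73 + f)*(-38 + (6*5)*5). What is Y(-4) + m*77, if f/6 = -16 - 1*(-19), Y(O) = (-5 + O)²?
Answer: -474239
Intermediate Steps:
f = 18 (f = 6*(-16 - 1*(-19)) = 6*(-16 + 19) = 6*3 = 18)
m = -6160 (m = (-73 + 18)*(-38 + (6*5)*5) = -55*(-38 + 30*5) = -55*(-38 + 150) = -55*112 = -6160)
Y(-4) + m*77 = (-5 - 4)² - 6160*77 = (-9)² - 474320 = 81 - 474320 = -474239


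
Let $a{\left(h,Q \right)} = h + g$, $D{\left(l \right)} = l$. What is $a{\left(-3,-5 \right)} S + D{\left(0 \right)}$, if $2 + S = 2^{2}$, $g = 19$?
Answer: $32$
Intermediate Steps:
$S = 2$ ($S = -2 + 2^{2} = -2 + 4 = 2$)
$a{\left(h,Q \right)} = 19 + h$ ($a{\left(h,Q \right)} = h + 19 = 19 + h$)
$a{\left(-3,-5 \right)} S + D{\left(0 \right)} = \left(19 - 3\right) 2 + 0 = 16 \cdot 2 + 0 = 32 + 0 = 32$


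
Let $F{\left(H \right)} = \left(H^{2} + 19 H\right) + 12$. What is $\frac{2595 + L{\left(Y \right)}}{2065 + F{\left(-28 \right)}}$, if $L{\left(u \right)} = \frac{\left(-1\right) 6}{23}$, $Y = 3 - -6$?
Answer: $\frac{59679}{53567} \approx 1.1141$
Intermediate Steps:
$F{\left(H \right)} = 12 + H^{2} + 19 H$
$Y = 9$ ($Y = 3 + 6 = 9$)
$L{\left(u \right)} = - \frac{6}{23}$ ($L{\left(u \right)} = \left(-6\right) \frac{1}{23} = - \frac{6}{23}$)
$\frac{2595 + L{\left(Y \right)}}{2065 + F{\left(-28 \right)}} = \frac{2595 - \frac{6}{23}}{2065 + \left(12 + \left(-28\right)^{2} + 19 \left(-28\right)\right)} = \frac{59679}{23 \left(2065 + \left(12 + 784 - 532\right)\right)} = \frac{59679}{23 \left(2065 + 264\right)} = \frac{59679}{23 \cdot 2329} = \frac{59679}{23} \cdot \frac{1}{2329} = \frac{59679}{53567}$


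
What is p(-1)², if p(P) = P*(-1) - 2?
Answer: 1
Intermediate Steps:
p(P) = -2 - P (p(P) = -P - 2 = -2 - P)
p(-1)² = (-2 - 1*(-1))² = (-2 + 1)² = (-1)² = 1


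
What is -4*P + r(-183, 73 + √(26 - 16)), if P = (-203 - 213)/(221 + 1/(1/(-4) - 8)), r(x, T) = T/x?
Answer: 9516799/1333887 - √10/183 ≈ 7.1174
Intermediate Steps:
P = -13728/7289 (P = -416/(221 + 1/(-¼ - 8)) = -416/(221 + 1/(-33/4)) = -416/(221 - 4/33) = -416/7289/33 = -416*33/7289 = -13728/7289 ≈ -1.8834)
-4*P + r(-183, 73 + √(26 - 16)) = -4*(-13728/7289) + (73 + √(26 - 16))/(-183) = 54912/7289 + (73 + √10)*(-1/183) = 54912/7289 + (-73/183 - √10/183) = 9516799/1333887 - √10/183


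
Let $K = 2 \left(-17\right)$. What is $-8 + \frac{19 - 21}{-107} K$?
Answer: $- \frac{924}{107} \approx -8.6355$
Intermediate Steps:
$K = -34$
$-8 + \frac{19 - 21}{-107} K = -8 + \frac{19 - 21}{-107} \left(-34\right) = -8 + \left(19 - 21\right) \left(- \frac{1}{107}\right) \left(-34\right) = -8 + \left(-2\right) \left(- \frac{1}{107}\right) \left(-34\right) = -8 + \frac{2}{107} \left(-34\right) = -8 - \frac{68}{107} = - \frac{924}{107}$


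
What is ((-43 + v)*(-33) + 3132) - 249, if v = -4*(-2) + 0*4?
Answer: 4038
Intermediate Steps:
v = 8 (v = 8 + 0 = 8)
((-43 + v)*(-33) + 3132) - 249 = ((-43 + 8)*(-33) + 3132) - 249 = (-35*(-33) + 3132) - 249 = (1155 + 3132) - 249 = 4287 - 249 = 4038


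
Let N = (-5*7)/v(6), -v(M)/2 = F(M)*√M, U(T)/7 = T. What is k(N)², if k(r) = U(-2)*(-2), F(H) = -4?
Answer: 784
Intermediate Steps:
U(T) = 7*T
v(M) = 8*√M (v(M) = -(-8)*√M = 8*√M)
N = -35*√6/48 (N = (-5*7)/((8*√6)) = -35*√6/48 ≈ -1.7861)
k(r) = 28 (k(r) = (7*(-2))*(-2) = -14*(-2) = 28)
k(N)² = 28² = 784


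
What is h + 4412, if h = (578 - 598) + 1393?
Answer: 5785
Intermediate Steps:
h = 1373 (h = -20 + 1393 = 1373)
h + 4412 = 1373 + 4412 = 5785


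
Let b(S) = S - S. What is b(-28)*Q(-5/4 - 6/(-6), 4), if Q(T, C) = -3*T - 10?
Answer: 0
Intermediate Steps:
Q(T, C) = -10 - 3*T
b(S) = 0
b(-28)*Q(-5/4 - 6/(-6), 4) = 0*(-10 - 3*(-5/4 - 6/(-6))) = 0*(-10 - 3*(-5*¼ - 6*(-⅙))) = 0*(-10 - 3*(-5/4 + 1)) = 0*(-10 - 3*(-¼)) = 0*(-10 + ¾) = 0*(-37/4) = 0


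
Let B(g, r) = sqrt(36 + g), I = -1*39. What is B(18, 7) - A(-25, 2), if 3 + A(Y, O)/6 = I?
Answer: 252 + 3*sqrt(6) ≈ 259.35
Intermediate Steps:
I = -39
A(Y, O) = -252 (A(Y, O) = -18 + 6*(-39) = -18 - 234 = -252)
B(18, 7) - A(-25, 2) = sqrt(36 + 18) - 1*(-252) = sqrt(54) + 252 = 3*sqrt(6) + 252 = 252 + 3*sqrt(6)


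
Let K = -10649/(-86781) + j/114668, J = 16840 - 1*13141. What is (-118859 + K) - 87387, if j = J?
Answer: -2052353168657717/9951003708 ≈ -2.0625e+5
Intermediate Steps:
J = 3699 (J = 16840 - 13141 = 3699)
j = 3699
K = 1542102451/9951003708 (K = -10649/(-86781) + 3699/114668 = -10649*(-1/86781) + 3699*(1/114668) = 10649/86781 + 3699/114668 = 1542102451/9951003708 ≈ 0.15497)
(-118859 + K) - 87387 = (-118859 + 1542102451/9951003708) - 87387 = -1182764807626721/9951003708 - 87387 = -2052353168657717/9951003708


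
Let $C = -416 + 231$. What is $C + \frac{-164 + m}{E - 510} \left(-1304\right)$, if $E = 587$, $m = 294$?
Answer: $- \frac{183765}{77} \approx -2386.6$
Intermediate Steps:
$C = -185$
$C + \frac{-164 + m}{E - 510} \left(-1304\right) = -185 + \frac{-164 + 294}{587 - 510} \left(-1304\right) = -185 + \frac{130}{77} \left(-1304\right) = -185 - \frac{169520}{77} = - \frac{183765}{77}$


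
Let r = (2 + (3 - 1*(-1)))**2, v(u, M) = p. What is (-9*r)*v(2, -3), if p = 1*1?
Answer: -324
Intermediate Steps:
p = 1
v(u, M) = 1
r = 36 (r = (2 + (3 + 1))**2 = (2 + 4)**2 = 6**2 = 36)
(-9*r)*v(2, -3) = -9*36*1 = -324*1 = -324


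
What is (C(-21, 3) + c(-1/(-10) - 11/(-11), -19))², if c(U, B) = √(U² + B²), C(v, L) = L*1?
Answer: (30 + √36221)²/100 ≈ 485.40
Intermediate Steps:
C(v, L) = L
c(U, B) = √(B² + U²)
(C(-21, 3) + c(-1/(-10) - 11/(-11), -19))² = (3 + √((-19)² + (-1/(-10) - 11/(-11))²))² = (3 + √(361 + (-1*(-⅒) - 11*(-1/11))²))² = (3 + √(361 + (⅒ + 1)²))² = (3 + √(361 + (11/10)²))² = (3 + √(361 + 121/100))² = (3 + √(36221/100))² = (3 + √36221/10)²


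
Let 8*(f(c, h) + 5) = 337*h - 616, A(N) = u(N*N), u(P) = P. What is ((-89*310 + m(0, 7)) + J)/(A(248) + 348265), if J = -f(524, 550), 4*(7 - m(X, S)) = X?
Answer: -202679/1639076 ≈ -0.12365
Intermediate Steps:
A(N) = N**2 (A(N) = N*N = N**2)
f(c, h) = -82 + 337*h/8 (f(c, h) = -5 + (337*h - 616)/8 = -5 + (-616 + 337*h)/8 = -5 + (-77 + 337*h/8) = -82 + 337*h/8)
m(X, S) = 7 - X/4
J = -92347/4 (J = -(-82 + (337/8)*550) = -(-82 + 92675/4) = -1*92347/4 = -92347/4 ≈ -23087.)
((-89*310 + m(0, 7)) + J)/(A(248) + 348265) = ((-89*310 + (7 - 1/4*0)) - 92347/4)/(248**2 + 348265) = ((-27590 + (7 + 0)) - 92347/4)/(61504 + 348265) = ((-27590 + 7) - 92347/4)/409769 = (-27583 - 92347/4)*(1/409769) = -202679/4*1/409769 = -202679/1639076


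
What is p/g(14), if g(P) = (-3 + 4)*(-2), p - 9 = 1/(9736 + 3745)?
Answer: -60665/13481 ≈ -4.5000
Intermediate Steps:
p = 121330/13481 (p = 9 + 1/(9736 + 3745) = 9 + 1/13481 = 121330/13481 ≈ 9.0001)
g(P) = -2 (g(P) = 1*(-2) = -2)
p/g(14) = (121330/13481)/(-2) = (121330/13481)*(-1/2) = -60665/13481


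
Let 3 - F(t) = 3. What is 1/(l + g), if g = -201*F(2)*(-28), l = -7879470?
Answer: -1/7879470 ≈ -1.2691e-7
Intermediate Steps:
F(t) = 0 (F(t) = 3 - 1*3 = 3 - 3 = 0)
g = 0 (g = -201*0*(-28) = 0*(-28) = 0)
1/(l + g) = 1/(-7879470 + 0) = 1/(-7879470) = -1/7879470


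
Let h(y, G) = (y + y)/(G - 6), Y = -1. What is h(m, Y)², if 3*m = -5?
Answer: 100/441 ≈ 0.22676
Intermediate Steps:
m = -5/3 (m = (⅓)*(-5) = -5/3 ≈ -1.6667)
h(y, G) = 2*y/(-6 + G) (h(y, G) = (2*y)/(-6 + G) = 2*y/(-6 + G))
h(m, Y)² = (2*(-5/3)/(-6 - 1))² = (2*(-5/3)/(-7))² = (2*(-5/3)*(-⅐))² = (10/21)² = 100/441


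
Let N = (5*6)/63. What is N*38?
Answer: 380/21 ≈ 18.095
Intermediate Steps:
N = 10/21 (N = 30*(1/63) = 10/21 ≈ 0.47619)
N*38 = (10/21)*38 = 380/21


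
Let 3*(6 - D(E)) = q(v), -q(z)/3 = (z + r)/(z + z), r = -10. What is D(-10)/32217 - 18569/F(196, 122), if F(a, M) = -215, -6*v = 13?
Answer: 15554223533/180093030 ≈ 86.368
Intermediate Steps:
v = -13/6 (v = -1/6*13 = -13/6 ≈ -2.1667)
q(z) = -3*(-10 + z)/(2*z) (q(z) = -3*(z - 10)/(z + z) = -3*(-10 + z)/(2*z))
D(E) = 229/26 (D(E) = 6 - (-3/2 + 15/(-13/6))/3 = 6 - (-3/2 + 15*(-6/13))/3 = 6 - (-3/2 - 90/13)/3 = 6 - 1/3*(-219/26) = 6 + 73/26 = 229/26)
D(-10)/32217 - 18569/F(196, 122) = (229/26)/32217 - 18569/(-215) = (229/26)*(1/32217) - 18569*(-1/215) = 229/837642 + 18569/215 = 15554223533/180093030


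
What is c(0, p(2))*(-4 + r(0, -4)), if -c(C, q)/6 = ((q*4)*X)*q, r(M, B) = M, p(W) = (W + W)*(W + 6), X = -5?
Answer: -491520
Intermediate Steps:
p(W) = 2*W*(6 + W) (p(W) = (2*W)*(6 + W) = 2*W*(6 + W))
c(C, q) = 120*q² (c(C, q) = -6*(q*4)*(-5)*q = -6*(4*q)*(-5)*q = -6*(-20*q)*q = -(-120)*q² = 120*q²)
c(0, p(2))*(-4 + r(0, -4)) = (120*(2*2*(6 + 2))²)*(-4 + 0) = (120*(2*2*8)²)*(-4) = (120*32²)*(-4) = (120*1024)*(-4) = 122880*(-4) = -491520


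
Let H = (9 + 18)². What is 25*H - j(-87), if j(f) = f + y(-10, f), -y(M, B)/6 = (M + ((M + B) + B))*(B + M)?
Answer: 131220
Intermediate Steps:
y(M, B) = -6*(B + M)*(2*B + 2*M) (y(M, B) = -6*(M + ((M + B) + B))*(B + M) = -6*(M + ((B + M) + B))*(B + M) = -6*(M + (M + 2*B))*(B + M) = -6*(2*B + 2*M)*(B + M) = -6*(B + M)*(2*B + 2*M))
H = 729 (H = 27² = 729)
j(f) = -1200 - 12*f² + 241*f (j(f) = f + (-12*f² - 12*(-10)² - 24*f*(-10)) = f + (-12*f² - 12*100 + 240*f) = f + (-12*f² - 1200 + 240*f) = f + (-1200 - 12*f² + 240*f) = -1200 - 12*f² + 241*f)
25*H - j(-87) = 25*729 - (-1200 - 12*(-87)² + 241*(-87)) = 18225 - (-1200 - 12*7569 - 20967) = 18225 - (-1200 - 90828 - 20967) = 18225 - 1*(-112995) = 18225 + 112995 = 131220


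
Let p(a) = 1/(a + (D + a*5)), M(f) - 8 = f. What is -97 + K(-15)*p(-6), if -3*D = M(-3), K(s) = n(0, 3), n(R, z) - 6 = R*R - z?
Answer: -10970/113 ≈ -97.080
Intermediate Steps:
M(f) = 8 + f
n(R, z) = 6 + R**2 - z (n(R, z) = 6 + (R*R - z) = 6 + (R**2 - z) = 6 + R**2 - z)
K(s) = 3 (K(s) = 6 + 0**2 - 1*3 = 6 + 0 - 3 = 3)
D = -5/3 (D = -(8 - 3)/3 = -1/3*5 = -5/3 ≈ -1.6667)
p(a) = 1/(-5/3 + 6*a) (p(a) = 1/(a + (-5/3 + a*5)) = 1/(a + (-5/3 + 5*a)) = 1/(-5/3 + 6*a))
-97 + K(-15)*p(-6) = -97 + 3*(3/(-5 + 18*(-6))) = -97 + 3*(3/(-5 - 108)) = -97 + 3*(3/(-113)) = -97 + 3*(3*(-1/113)) = -97 + 3*(-3/113) = -97 - 9/113 = -10970/113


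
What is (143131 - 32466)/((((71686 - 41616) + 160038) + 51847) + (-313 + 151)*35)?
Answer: 22133/47257 ≈ 0.46835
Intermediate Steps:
(143131 - 32466)/((((71686 - 41616) + 160038) + 51847) + (-313 + 151)*35) = 110665/(((30070 + 160038) + 51847) - 162*35) = 110665/((190108 + 51847) - 5670) = 110665/(241955 - 5670) = 110665/236285 = 110665*(1/236285) = 22133/47257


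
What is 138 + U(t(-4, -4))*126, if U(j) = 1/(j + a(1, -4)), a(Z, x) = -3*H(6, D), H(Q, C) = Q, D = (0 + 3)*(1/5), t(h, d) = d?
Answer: 1455/11 ≈ 132.27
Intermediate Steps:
D = 3/5 (D = 3*(1*(1/5)) = 3*(1/5) = 3/5 ≈ 0.60000)
a(Z, x) = -18 (a(Z, x) = -3*6 = -18)
U(j) = 1/(-18 + j) (U(j) = 1/(j - 18) = 1/(-18 + j))
138 + U(t(-4, -4))*126 = 138 + 126/(-18 - 4) = 138 + 126/(-22) = 138 - 1/22*126 = 138 - 63/11 = 1455/11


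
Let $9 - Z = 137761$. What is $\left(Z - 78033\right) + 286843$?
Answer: $71058$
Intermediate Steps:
$Z = -137752$ ($Z = 9 - 137761 = -137752$)
$\left(Z - 78033\right) + 286843 = \left(-137752 - 78033\right) + 286843 = -215785 + 286843 = 71058$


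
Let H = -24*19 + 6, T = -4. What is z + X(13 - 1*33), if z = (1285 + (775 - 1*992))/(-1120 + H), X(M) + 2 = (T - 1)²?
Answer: 17521/785 ≈ 22.320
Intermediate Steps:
H = -450 (H = -456 + 6 = -450)
X(M) = 23 (X(M) = -2 + (-4 - 1)² = -2 + (-5)² = -2 + 25 = 23)
z = -534/785 (z = (1285 + (775 - 1*992))/(-1120 - 450) = (1285 + (775 - 992))/(-1570) = (1285 - 217)*(-1/1570) = 1068*(-1/1570) = -534/785 ≈ -0.68025)
z + X(13 - 1*33) = -534/785 + 23 = 17521/785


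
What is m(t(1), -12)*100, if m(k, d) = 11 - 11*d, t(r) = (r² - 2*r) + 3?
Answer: 14300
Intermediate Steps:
t(r) = 3 + r² - 2*r
m(k, d) = 11 - 11*d
m(t(1), -12)*100 = (11 - 11*(-12))*100 = (11 + 132)*100 = 143*100 = 14300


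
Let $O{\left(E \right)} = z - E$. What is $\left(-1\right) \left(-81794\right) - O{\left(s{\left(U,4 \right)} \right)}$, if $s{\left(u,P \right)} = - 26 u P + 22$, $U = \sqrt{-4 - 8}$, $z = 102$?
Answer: $81714 - 208 i \sqrt{3} \approx 81714.0 - 360.27 i$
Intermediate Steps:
$U = 2 i \sqrt{3}$ ($U = \sqrt{-12} = 2 i \sqrt{3} \approx 3.4641 i$)
$s{\left(u,P \right)} = 22 - 26 P u$ ($s{\left(u,P \right)} = - 26 P u + 22 = 22 - 26 P u$)
$O{\left(E \right)} = 102 - E$
$\left(-1\right) \left(-81794\right) - O{\left(s{\left(U,4 \right)} \right)} = \left(-1\right) \left(-81794\right) - \left(102 - \left(22 - 104 \cdot 2 i \sqrt{3}\right)\right) = 81794 - \left(102 - \left(22 - 208 i \sqrt{3}\right)\right) = 81794 - \left(80 + 208 i \sqrt{3}\right) = 81714 - 208 i \sqrt{3}$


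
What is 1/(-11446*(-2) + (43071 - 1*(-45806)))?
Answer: 1/111769 ≈ 8.9470e-6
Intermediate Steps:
1/(-11446*(-2) + (43071 - 1*(-45806))) = 1/(22892 + (43071 + 45806)) = 1/(22892 + 88877) = 1/111769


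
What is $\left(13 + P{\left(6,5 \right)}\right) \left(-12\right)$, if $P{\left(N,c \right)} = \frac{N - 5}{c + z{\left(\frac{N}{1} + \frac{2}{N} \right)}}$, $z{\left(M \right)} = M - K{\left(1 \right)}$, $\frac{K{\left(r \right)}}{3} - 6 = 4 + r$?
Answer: $- \frac{10104}{65} \approx -155.45$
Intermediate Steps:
$K{\left(r \right)} = 30 + 3 r$ ($K{\left(r \right)} = 18 + 3 \left(4 + r\right) = 18 + \left(12 + 3 r\right) = 30 + 3 r$)
$z{\left(M \right)} = -33 + M$ ($z{\left(M \right)} = M - \left(30 + 3 \cdot 1\right) = M - \left(30 + 3\right) = M - 33 = -33 + M$)
$P{\left(N,c \right)} = \frac{-5 + N}{-33 + N + c + \frac{2}{N}}$ ($P{\left(N,c \right)} = \frac{N - 5}{c - \left(33 - \frac{2}{N} - \frac{N}{1}\right)} = \frac{-5 + N}{c - \left(33 - \frac{2}{N} - N 1\right)} = \frac{-5 + N}{c - \left(33 - N - \frac{2}{N}\right)} = \frac{-5 + N}{c + \left(-33 + N + \frac{2}{N}\right)} = \frac{-5 + N}{-33 + N + c + \frac{2}{N}}$)
$\left(13 + P{\left(6,5 \right)}\right) \left(-12\right) = \left(13 + \frac{6 \left(-5 + 6\right)}{2 + 6 \left(-33 + 6 + 5\right)}\right) \left(-12\right) = \left(13 + 6 \frac{1}{2 + 6 \left(-22\right)} 1\right) \left(-12\right) = \left(13 + 6 \frac{1}{2 - 132} \cdot 1\right) \left(-12\right) = \left(13 + 6 \frac{1}{-130} \cdot 1\right) \left(-12\right) = \left(13 + 6 \left(- \frac{1}{130}\right) 1\right) \left(-12\right) = \left(13 - \frac{3}{65}\right) \left(-12\right) = \frac{842}{65} \left(-12\right) = - \frac{10104}{65}$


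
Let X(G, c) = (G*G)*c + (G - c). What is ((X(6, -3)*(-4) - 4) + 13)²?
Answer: 164025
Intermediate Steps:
X(G, c) = G - c + c*G² (X(G, c) = G²*c + (G - c) = c*G² + (G - c) = G - c + c*G²)
((X(6, -3)*(-4) - 4) + 13)² = (((6 - 1*(-3) - 3*6²)*(-4) - 4) + 13)² = (((6 + 3 - 3*36)*(-4) - 4) + 13)² = (((6 + 3 - 108)*(-4) - 4) + 13)² = ((-99*(-4) - 4) + 13)² = ((396 - 4) + 13)² = (392 + 13)² = 405² = 164025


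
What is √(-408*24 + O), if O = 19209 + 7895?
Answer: 4*√1082 ≈ 131.58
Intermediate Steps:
O = 27104
√(-408*24 + O) = √(-408*24 + 27104) = √(-9792 + 27104) = √17312 = 4*√1082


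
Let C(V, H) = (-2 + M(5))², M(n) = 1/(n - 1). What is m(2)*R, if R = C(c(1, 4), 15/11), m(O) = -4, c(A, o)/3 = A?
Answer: -49/4 ≈ -12.250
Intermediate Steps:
c(A, o) = 3*A
M(n) = 1/(-1 + n)
C(V, H) = 49/16 (C(V, H) = (-2 + 1/(-1 + 5))² = (-2 + 1/4)² = (-2 + ¼)² = (-7/4)² = 49/16)
R = 49/16 ≈ 3.0625
m(2)*R = -4*49/16 = -49/4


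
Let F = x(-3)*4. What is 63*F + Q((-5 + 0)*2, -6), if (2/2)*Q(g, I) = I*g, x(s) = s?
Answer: -696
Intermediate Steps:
Q(g, I) = I*g
F = -12 (F = -3*4 = -12)
63*F + Q((-5 + 0)*2, -6) = 63*(-12) - 6*(-5 + 0)*2 = -756 - (-30)*2 = -756 - 6*(-10) = -756 + 60 = -696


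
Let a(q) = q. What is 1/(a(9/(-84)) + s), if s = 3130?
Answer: 28/87637 ≈ 0.00031950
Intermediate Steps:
1/(a(9/(-84)) + s) = 1/(9/(-84) + 3130) = 1/(9*(-1/84) + 3130) = 1/(-3/28 + 3130) = 1/(87637/28) = 28/87637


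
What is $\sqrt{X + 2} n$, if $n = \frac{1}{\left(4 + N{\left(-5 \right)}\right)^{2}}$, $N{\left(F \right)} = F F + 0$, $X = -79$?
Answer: $\frac{i \sqrt{77}}{841} \approx 0.010434 i$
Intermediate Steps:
$N{\left(F \right)} = F^{2}$ ($N{\left(F \right)} = F^{2} + 0 = F^{2}$)
$n = \frac{1}{841}$ ($n = \frac{1}{\left(4 + \left(-5\right)^{2}\right)^{2}} = \frac{1}{\left(4 + 25\right)^{2}} = \frac{1}{29^{2}} = \frac{1}{841} \approx 0.0011891$)
$\sqrt{X + 2} n = \sqrt{-79 + 2} \cdot \frac{1}{841} = \sqrt{-77} \cdot \frac{1}{841} = i \sqrt{77} \cdot \frac{1}{841} = \frac{i \sqrt{77}}{841}$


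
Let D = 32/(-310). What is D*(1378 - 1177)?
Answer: -3216/155 ≈ -20.748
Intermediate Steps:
D = -16/155 (D = 32*(-1/310) = -16/155 ≈ -0.10323)
D*(1378 - 1177) = -16*(1378 - 1177)/155 = -16/155*201 = -3216/155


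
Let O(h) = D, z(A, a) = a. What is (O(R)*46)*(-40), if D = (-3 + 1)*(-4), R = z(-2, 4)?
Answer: -14720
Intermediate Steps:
R = 4
D = 8 (D = -2*(-4) = 8)
O(h) = 8
(O(R)*46)*(-40) = (8*46)*(-40) = 368*(-40) = -14720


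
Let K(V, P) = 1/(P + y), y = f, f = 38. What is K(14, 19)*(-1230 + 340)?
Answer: -890/57 ≈ -15.614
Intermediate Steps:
y = 38
K(V, P) = 1/(38 + P) (K(V, P) = 1/(P + 38) = 1/(38 + P))
K(14, 19)*(-1230 + 340) = (-1230 + 340)/(38 + 19) = -890/57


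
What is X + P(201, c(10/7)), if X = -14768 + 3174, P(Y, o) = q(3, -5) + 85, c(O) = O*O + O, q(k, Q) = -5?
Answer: -11514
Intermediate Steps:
c(O) = O + O² (c(O) = O² + O = O + O²)
P(Y, o) = 80 (P(Y, o) = -5 + 85 = 80)
X = -11594
X + P(201, c(10/7)) = -11594 + 80 = -11514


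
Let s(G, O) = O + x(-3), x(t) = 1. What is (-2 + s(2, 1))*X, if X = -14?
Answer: 0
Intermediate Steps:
s(G, O) = 1 + O (s(G, O) = O + 1 = 1 + O)
(-2 + s(2, 1))*X = (-2 + (1 + 1))*(-14) = (-2 + 2)*(-14) = 0*(-14) = 0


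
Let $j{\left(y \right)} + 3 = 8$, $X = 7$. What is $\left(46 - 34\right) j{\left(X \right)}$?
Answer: $60$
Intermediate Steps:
$j{\left(y \right)} = 5$ ($j{\left(y \right)} = -3 + 8 = 5$)
$\left(46 - 34\right) j{\left(X \right)} = \left(46 - 34\right) 5 = 12 \cdot 5 = 60$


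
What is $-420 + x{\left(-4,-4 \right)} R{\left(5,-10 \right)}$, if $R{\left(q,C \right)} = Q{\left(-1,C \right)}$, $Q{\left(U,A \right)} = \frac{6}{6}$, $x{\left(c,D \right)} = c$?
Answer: $-424$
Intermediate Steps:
$Q{\left(U,A \right)} = 1$ ($Q{\left(U,A \right)} = 6 \cdot \frac{1}{6} = 1$)
$R{\left(q,C \right)} = 1$
$-420 + x{\left(-4,-4 \right)} R{\left(5,-10 \right)} = -420 - 4 = -424$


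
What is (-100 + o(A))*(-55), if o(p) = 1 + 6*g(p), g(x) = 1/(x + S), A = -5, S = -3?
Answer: 21945/4 ≈ 5486.3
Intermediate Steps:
g(x) = 1/(-3 + x) (g(x) = 1/(x - 3) = 1/(-3 + x))
o(p) = 1 + 6/(-3 + p)
(-100 + o(A))*(-55) = (-100 + (3 - 5)/(-3 - 5))*(-55) = (-100 - 2/(-8))*(-55) = (-100 - 1/8*(-2))*(-55) = (-100 + 1/4)*(-55) = -399/4*(-55) = 21945/4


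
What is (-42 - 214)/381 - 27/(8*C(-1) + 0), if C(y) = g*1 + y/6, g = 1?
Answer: -35981/7620 ≈ -4.7219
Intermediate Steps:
C(y) = 1 + y/6 (C(y) = 1*1 + y/6 = 1 + y*(⅙) = 1 + y/6)
(-42 - 214)/381 - 27/(8*C(-1) + 0) = (-42 - 214)/381 - 27/(8*(1 + (⅙)*(-1)) + 0) = -256*1/381 - 27/(8*(1 - ⅙) + 0) = -256/381 - 27/(8*(⅚) + 0) = -256/381 - 27/(20/3 + 0) = -256/381 - 27/20/3 = -256/381 - 27*3/20 = -256/381 - 81/20 = -35981/7620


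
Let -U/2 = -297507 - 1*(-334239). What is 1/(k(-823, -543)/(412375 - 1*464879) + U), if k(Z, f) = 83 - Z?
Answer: -26252/1928577381 ≈ -1.3612e-5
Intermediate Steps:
U = -73464 (U = -2*(-297507 - 1*(-334239)) = -2*(-297507 + 334239) = -2*36732 = -73464)
1/(k(-823, -543)/(412375 - 1*464879) + U) = 1/((83 - 1*(-823))/(412375 - 1*464879) - 73464) = 1/((83 + 823)/(412375 - 464879) - 73464) = 1/(906/(-52504) - 73464) = 1/(906*(-1/52504) - 73464) = 1/(-453/26252 - 73464) = 1/(-1928577381/26252) = -26252/1928577381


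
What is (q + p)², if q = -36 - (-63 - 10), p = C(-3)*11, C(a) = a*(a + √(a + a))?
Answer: 11962 - 8976*I*√6 ≈ 11962.0 - 21987.0*I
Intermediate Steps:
C(a) = a*(a + √2*√a) (C(a) = a*(a + √(2*a)) = a*(a + √2*√a))
p = 99 - 33*I*√6 (p = ((-3)² + √2*(-3)^(3/2))*11 = (9 + √2*(-3*I*√3))*11 = (9 - 3*I*√6)*11 = 99 - 33*I*√6 ≈ 99.0 - 80.833*I)
q = 37 (q = -36 - 1*(-73) = -36 + 73 = 37)
(q + p)² = (37 + (99 - 33*I*√6))² = (136 - 33*I*√6)²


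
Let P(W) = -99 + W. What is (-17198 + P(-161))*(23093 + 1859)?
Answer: -435612016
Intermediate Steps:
(-17198 + P(-161))*(23093 + 1859) = (-17198 + (-99 - 161))*(23093 + 1859) = (-17198 - 260)*24952 = -17458*24952 = -435612016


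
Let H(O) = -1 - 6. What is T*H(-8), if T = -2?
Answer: 14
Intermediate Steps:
H(O) = -7
T*H(-8) = -2*(-7) = 14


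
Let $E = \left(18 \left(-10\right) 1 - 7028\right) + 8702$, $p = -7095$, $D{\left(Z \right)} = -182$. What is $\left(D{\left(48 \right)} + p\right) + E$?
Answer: $-5783$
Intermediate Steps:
$E = 1494$ ($E = \left(\left(-180\right) 1 - 7028\right) + 8702 = \left(-180 - 7028\right) + 8702 = -7208 + 8702 = 1494$)
$\left(D{\left(48 \right)} + p\right) + E = \left(-182 - 7095\right) + 1494 = -7277 + 1494 = -5783$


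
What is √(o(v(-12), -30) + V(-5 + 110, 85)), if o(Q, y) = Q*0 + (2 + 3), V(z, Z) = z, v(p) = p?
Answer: √110 ≈ 10.488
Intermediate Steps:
o(Q, y) = 5 (o(Q, y) = 0 + 5 = 5)
√(o(v(-12), -30) + V(-5 + 110, 85)) = √(5 + (-5 + 110)) = √(5 + 105) = √110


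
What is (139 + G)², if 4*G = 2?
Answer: 77841/4 ≈ 19460.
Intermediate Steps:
G = ½ (G = (¼)*2 = ½ ≈ 0.50000)
(139 + G)² = (139 + ½)² = (279/2)² = 77841/4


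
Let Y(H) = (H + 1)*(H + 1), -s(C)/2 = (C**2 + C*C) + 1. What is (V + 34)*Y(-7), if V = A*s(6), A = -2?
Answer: 11736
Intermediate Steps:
s(C) = -2 - 4*C**2 (s(C) = -2*((C**2 + C*C) + 1) = -2*((C**2 + C**2) + 1) = -2*(2*C**2 + 1) = -2*(1 + 2*C**2) = -2 - 4*C**2)
Y(H) = (1 + H)**2 (Y(H) = (1 + H)*(1 + H) = (1 + H)**2)
V = 292 (V = -2*(-2 - 4*6**2) = -2*(-2 - 4*36) = -2*(-2 - 144) = -2*(-146) = 292)
(V + 34)*Y(-7) = (292 + 34)*(1 - 7)**2 = 326*(-6)**2 = 326*36 = 11736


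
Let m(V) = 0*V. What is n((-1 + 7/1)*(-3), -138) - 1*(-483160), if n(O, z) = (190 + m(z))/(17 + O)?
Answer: 482970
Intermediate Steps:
m(V) = 0
n(O, z) = 190/(17 + O) (n(O, z) = (190 + 0)/(17 + O) = 190/(17 + O))
n((-1 + 7/1)*(-3), -138) - 1*(-483160) = 190/(17 + (-1 + 7/1)*(-3)) - 1*(-483160) = 190/(17 + (-1 + 7*1)*(-3)) + 483160 = 190/(17 + (-1 + 7)*(-3)) + 483160 = 190/(17 + 6*(-3)) + 483160 = 190/(17 - 18) + 483160 = 190/(-1) + 483160 = 190*(-1) + 483160 = -190 + 483160 = 482970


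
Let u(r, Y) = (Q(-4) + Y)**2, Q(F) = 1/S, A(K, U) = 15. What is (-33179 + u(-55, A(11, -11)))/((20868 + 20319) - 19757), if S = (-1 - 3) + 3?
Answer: -32983/21430 ≈ -1.5391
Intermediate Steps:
S = -1 (S = -4 + 3 = -1)
Q(F) = -1 (Q(F) = 1/(-1) = -1)
u(r, Y) = (-1 + Y)**2
(-33179 + u(-55, A(11, -11)))/((20868 + 20319) - 19757) = (-33179 + (-1 + 15)**2)/((20868 + 20319) - 19757) = (-33179 + 14**2)/(41187 - 19757) = (-33179 + 196)/21430 = -32983*1/21430 = -32983/21430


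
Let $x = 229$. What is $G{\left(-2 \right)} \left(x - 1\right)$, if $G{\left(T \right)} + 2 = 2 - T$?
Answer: $456$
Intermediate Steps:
$G{\left(T \right)} = - T$ ($G{\left(T \right)} = -2 - \left(-2 + T\right) = - T$)
$G{\left(-2 \right)} \left(x - 1\right) = \left(-1\right) \left(-2\right) \left(229 - 1\right) = 2 \cdot 228 = 456$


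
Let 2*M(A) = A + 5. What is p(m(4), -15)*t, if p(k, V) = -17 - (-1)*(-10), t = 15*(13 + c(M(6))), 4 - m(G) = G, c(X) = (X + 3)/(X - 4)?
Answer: -7560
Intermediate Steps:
M(A) = 5/2 + A/2 (M(A) = (A + 5)/2 = (5 + A)/2 = 5/2 + A/2)
c(X) = (3 + X)/(-4 + X)
m(G) = 4 - G
t = 280 (t = 15*(13 + (3 + (5/2 + (1/2)*6))/(-4 + (5/2 + (1/2)*6))) = 15*(13 + (3 + (5/2 + 3))/(-4 + (5/2 + 3))) = 15*(13 + (3 + 11/2)/(-4 + 11/2)) = 15*(13 + (17/2)/(3/2)) = 15*(13 + (2/3)*(17/2)) = 15*(13 + 17/3) = 15*(56/3) = 280)
p(k, V) = -27 (p(k, V) = -17 - 1*10 = -17 - 10 = -27)
p(m(4), -15)*t = -27*280 = -7560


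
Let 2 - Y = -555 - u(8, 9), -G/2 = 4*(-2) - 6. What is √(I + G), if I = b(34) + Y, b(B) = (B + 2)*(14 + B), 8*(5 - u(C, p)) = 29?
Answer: 23*√70/4 ≈ 48.108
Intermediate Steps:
u(C, p) = 11/8 (u(C, p) = 5 - ⅛*29 = 5 - 29/8 = 11/8)
b(B) = (2 + B)*(14 + B)
G = 28 (G = -2*(4*(-2) - 6) = -2*(-8 - 6) = -2*(-14) = 28)
Y = 4467/8 (Y = 2 - (-555 - 1*11/8) = 2 - (-555 - 11/8) = 2 - 1*(-4451/8) = 2 + 4451/8 = 4467/8 ≈ 558.38)
I = 18291/8 (I = (28 + 34² + 16*34) + 4467/8 = (28 + 1156 + 544) + 4467/8 = 1728 + 4467/8 = 18291/8 ≈ 2286.4)
√(I + G) = √(18291/8 + 28) = √(18515/8) = 23*√70/4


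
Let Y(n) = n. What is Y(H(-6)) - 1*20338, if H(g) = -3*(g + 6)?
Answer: -20338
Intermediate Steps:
H(g) = -18 - 3*g (H(g) = -3*(6 + g) = -18 - 3*g)
Y(H(-6)) - 1*20338 = (-18 - 3*(-6)) - 1*20338 = (-18 + 18) - 20338 = 0 - 20338 = -20338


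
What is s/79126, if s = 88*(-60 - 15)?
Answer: -3300/39563 ≈ -0.083411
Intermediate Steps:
s = -6600 (s = 88*(-75) = -6600)
s/79126 = -6600/79126 = -6600*1/79126 = -3300/39563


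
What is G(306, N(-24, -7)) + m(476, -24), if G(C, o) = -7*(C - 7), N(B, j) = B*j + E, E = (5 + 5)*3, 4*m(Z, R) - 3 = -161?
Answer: -4265/2 ≈ -2132.5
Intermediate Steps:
m(Z, R) = -79/2 (m(Z, R) = ¾ + (¼)*(-161) = ¾ - 161/4 = -79/2)
E = 30 (E = 10*3 = 30)
N(B, j) = 30 + B*j (N(B, j) = B*j + 30 = 30 + B*j)
G(C, o) = 49 - 7*C (G(C, o) = -7*(-7 + C) = 49 - 7*C)
G(306, N(-24, -7)) + m(476, -24) = (49 - 7*306) - 79/2 = (49 - 2142) - 79/2 = -2093 - 79/2 = -4265/2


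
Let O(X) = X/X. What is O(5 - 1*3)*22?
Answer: 22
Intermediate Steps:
O(X) = 1
O(5 - 1*3)*22 = 1*22 = 22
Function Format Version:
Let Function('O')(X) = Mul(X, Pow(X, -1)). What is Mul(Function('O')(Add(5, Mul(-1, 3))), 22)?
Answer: 22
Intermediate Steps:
Function('O')(X) = 1
Mul(Function('O')(Add(5, Mul(-1, 3))), 22) = Mul(1, 22) = 22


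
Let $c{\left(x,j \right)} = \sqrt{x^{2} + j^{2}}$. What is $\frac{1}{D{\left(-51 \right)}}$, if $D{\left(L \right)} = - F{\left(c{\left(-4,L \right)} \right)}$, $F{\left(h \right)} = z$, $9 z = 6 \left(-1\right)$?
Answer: $\frac{3}{2} \approx 1.5$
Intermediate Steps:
$z = - \frac{2}{3}$ ($z = \frac{6 \left(-1\right)}{9} = \frac{1}{9} \left(-6\right) = - \frac{2}{3} \approx -0.66667$)
$c{\left(x,j \right)} = \sqrt{j^{2} + x^{2}}$
$F{\left(h \right)} = - \frac{2}{3}$
$D{\left(L \right)} = \frac{2}{3}$ ($D{\left(L \right)} = \left(-1\right) \left(- \frac{2}{3}\right) = \frac{2}{3}$)
$\frac{1}{D{\left(-51 \right)}} = \frac{1}{\frac{2}{3}} = \frac{3}{2}$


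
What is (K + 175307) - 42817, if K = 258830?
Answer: 391320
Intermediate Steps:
(K + 175307) - 42817 = (258830 + 175307) - 42817 = 434137 - 42817 = 391320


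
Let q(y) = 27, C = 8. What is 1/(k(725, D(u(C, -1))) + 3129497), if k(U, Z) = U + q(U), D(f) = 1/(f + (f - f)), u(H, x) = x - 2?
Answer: 1/3130249 ≈ 3.1946e-7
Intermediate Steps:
u(H, x) = -2 + x
D(f) = 1/f (D(f) = 1/(f + 0) = 1/f)
k(U, Z) = 27 + U (k(U, Z) = U + 27 = 27 + U)
1/(k(725, D(u(C, -1))) + 3129497) = 1/((27 + 725) + 3129497) = 1/(752 + 3129497) = 1/3130249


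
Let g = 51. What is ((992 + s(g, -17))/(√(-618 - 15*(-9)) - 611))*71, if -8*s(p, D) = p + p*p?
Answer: -57306301/747608 - 93791*I*√483/747608 ≈ -76.653 - 2.7572*I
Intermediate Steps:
s(p, D) = -p/8 - p²/8 (s(p, D) = -(p + p*p)/8 = -(p + p²)/8 = -p/8 - p²/8)
((992 + s(g, -17))/(√(-618 - 15*(-9)) - 611))*71 = ((992 - ⅛*51*(1 + 51))/(√(-618 - 15*(-9)) - 611))*71 = ((992 - ⅛*51*52)/(√(-618 + 135) - 611))*71 = ((992 - 663/2)/(√(-483) - 611))*71 = (1321/(2*(I*√483 - 611)))*71 = (1321/(2*(-611 + I*√483)))*71 = 93791/(2*(-611 + I*√483))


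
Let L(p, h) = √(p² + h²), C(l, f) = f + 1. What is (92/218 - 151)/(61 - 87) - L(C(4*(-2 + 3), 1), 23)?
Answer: 16413/2834 - √533 ≈ -17.295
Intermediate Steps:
C(l, f) = 1 + f
L(p, h) = √(h² + p²)
(92/218 - 151)/(61 - 87) - L(C(4*(-2 + 3), 1), 23) = (92/218 - 151)/(61 - 87) - √(23² + (1 + 1)²) = (92*(1/218) - 151)/(-26) - √(529 + 2²) = (46/109 - 151)*(-1/26) - √(529 + 4) = -16413/109*(-1/26) - √533 = 16413/2834 - √533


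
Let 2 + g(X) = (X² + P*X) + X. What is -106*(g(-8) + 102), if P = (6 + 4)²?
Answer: 68264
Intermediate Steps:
P = 100 (P = 10² = 100)
g(X) = -2 + X² + 101*X (g(X) = -2 + ((X² + 100*X) + X) = -2 + (X² + 101*X) = -2 + X² + 101*X)
-106*(g(-8) + 102) = -106*((-2 + (-8)² + 101*(-8)) + 102) = -106*((-2 + 64 - 808) + 102) = -106*(-746 + 102) = -106*(-644) = 68264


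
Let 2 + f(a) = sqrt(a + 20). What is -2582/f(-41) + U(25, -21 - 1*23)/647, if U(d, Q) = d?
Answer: 3341733/16175 + 2582*I*sqrt(21)/25 ≈ 206.6 + 473.29*I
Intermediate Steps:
f(a) = -2 + sqrt(20 + a) (f(a) = -2 + sqrt(a + 20) = -2 + sqrt(20 + a))
-2582/f(-41) + U(25, -21 - 1*23)/647 = -2582/(-2 + sqrt(20 - 41)) + 25/647 = -2582/(-2 + sqrt(-21)) + 25*(1/647) = -2582/(-2 + I*sqrt(21)) + 25/647 = 25/647 - 2582/(-2 + I*sqrt(21))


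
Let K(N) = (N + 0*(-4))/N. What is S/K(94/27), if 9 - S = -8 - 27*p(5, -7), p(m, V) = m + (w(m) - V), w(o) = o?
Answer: 476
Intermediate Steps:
p(m, V) = -V + 2*m (p(m, V) = m + (m - V) = -V + 2*m)
S = 476 (S = 9 - (-8 - 27*(-1*(-7) + 2*5)) = 9 - (-8 - 27*(7 + 10)) = 9 - (-8 - 27*17) = 9 - (-8 - 459) = 9 - 1*(-467) = 9 + 467 = 476)
K(N) = 1 (K(N) = (N + 0)/N = N/N = 1)
S/K(94/27) = 476/1 = 476*1 = 476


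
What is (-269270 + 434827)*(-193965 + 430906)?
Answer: 39227241137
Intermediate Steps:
(-269270 + 434827)*(-193965 + 430906) = 165557*236941 = 39227241137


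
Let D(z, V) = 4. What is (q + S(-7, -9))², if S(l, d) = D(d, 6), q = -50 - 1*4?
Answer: 2500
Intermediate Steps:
q = -54 (q = -50 - 4 = -54)
S(l, d) = 4
(q + S(-7, -9))² = (-54 + 4)² = (-50)² = 2500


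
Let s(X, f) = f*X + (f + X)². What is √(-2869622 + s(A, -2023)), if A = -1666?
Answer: 3*√1567713 ≈ 3756.3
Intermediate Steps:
s(X, f) = (X + f)² + X*f (s(X, f) = X*f + (X + f)² = (X + f)² + X*f)
√(-2869622 + s(A, -2023)) = √(-2869622 + ((-1666 - 2023)² - 1666*(-2023))) = √(-2869622 + ((-3689)² + 3370318)) = √(-2869622 + (13608721 + 3370318)) = √(-2869622 + 16979039) = √14109417 = 3*√1567713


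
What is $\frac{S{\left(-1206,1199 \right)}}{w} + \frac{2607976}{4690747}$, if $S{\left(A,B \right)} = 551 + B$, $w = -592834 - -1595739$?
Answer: $\frac{524752195506}{940874724007} \approx 0.55773$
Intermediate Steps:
$w = 1002905$ ($w = -592834 + 1595739 = 1002905$)
$\frac{S{\left(-1206,1199 \right)}}{w} + \frac{2607976}{4690747} = \frac{551 + 1199}{1002905} + \frac{2607976}{4690747} = 1750 \cdot \frac{1}{1002905} + 2607976 \cdot \frac{1}{4690747} = \frac{350}{200581} + \frac{2607976}{4690747} = \frac{524752195506}{940874724007}$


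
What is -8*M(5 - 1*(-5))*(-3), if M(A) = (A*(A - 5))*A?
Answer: 12000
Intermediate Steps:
M(A) = A²*(-5 + A) (M(A) = (A*(-5 + A))*A = A²*(-5 + A))
-8*M(5 - 1*(-5))*(-3) = -8*(5 - 1*(-5))²*(-5 + (5 - 1*(-5)))*(-3) = -8*(5 + 5)²*(-5 + (5 + 5))*(-3) = -8*10²*(-5 + 10)*(-3) = -800*5*(-3) = -8*500*(-3) = -4000*(-3) = 12000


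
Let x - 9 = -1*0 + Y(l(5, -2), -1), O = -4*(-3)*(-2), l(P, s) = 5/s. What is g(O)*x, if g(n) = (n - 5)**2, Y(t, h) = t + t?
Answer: 3364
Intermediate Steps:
Y(t, h) = 2*t
O = -24 (O = 12*(-2) = -24)
g(n) = (-5 + n)**2
x = 4 (x = 9 + (-1*0 + 2*(5/(-2))) = 9 + (0 + 2*(5*(-1/2))) = 9 + (0 + 2*(-5/2)) = 9 + (0 - 5) = 9 - 5 = 4)
g(O)*x = (-5 - 24)**2*4 = (-29)**2*4 = 841*4 = 3364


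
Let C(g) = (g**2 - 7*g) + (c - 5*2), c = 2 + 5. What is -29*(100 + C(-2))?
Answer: -3335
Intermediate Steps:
c = 7
C(g) = -3 + g**2 - 7*g (C(g) = (g**2 - 7*g) + (7 - 5*2) = (g**2 - 7*g) + (7 - 10) = (g**2 - 7*g) - 3 = -3 + g**2 - 7*g)
-29*(100 + C(-2)) = -29*(100 + (-3 + (-2)**2 - 7*(-2))) = -29*(100 + (-3 + 4 + 14)) = -29*(100 + 15) = -29*115 = -3335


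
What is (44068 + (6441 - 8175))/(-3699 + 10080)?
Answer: 42334/6381 ≈ 6.6344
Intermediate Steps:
(44068 + (6441 - 8175))/(-3699 + 10080) = (44068 - 1734)/6381 = 42334*(1/6381) = 42334/6381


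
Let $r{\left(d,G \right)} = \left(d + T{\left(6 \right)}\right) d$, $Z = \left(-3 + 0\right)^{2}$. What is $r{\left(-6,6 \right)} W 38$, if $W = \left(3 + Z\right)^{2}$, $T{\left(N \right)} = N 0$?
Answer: $196992$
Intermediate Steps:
$T{\left(N \right)} = 0$
$Z = 9$ ($Z = \left(-3\right)^{2} = 9$)
$r{\left(d,G \right)} = d^{2}$ ($r{\left(d,G \right)} = \left(d + 0\right) d = d d = d^{2}$)
$W = 144$ ($W = \left(3 + 9\right)^{2} = 12^{2} = 144$)
$r{\left(-6,6 \right)} W 38 = \left(-6\right)^{2} \cdot 144 \cdot 38 = 36 \cdot 144 \cdot 38 = 5184 \cdot 38 = 196992$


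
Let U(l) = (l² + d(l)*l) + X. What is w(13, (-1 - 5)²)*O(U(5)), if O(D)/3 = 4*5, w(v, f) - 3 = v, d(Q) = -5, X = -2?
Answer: 960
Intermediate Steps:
w(v, f) = 3 + v
U(l) = -2 + l² - 5*l (U(l) = (l² - 5*l) - 2 = -2 + l² - 5*l)
O(D) = 60 (O(D) = 3*(4*5) = 3*20 = 60)
w(13, (-1 - 5)²)*O(U(5)) = (3 + 13)*60 = 16*60 = 960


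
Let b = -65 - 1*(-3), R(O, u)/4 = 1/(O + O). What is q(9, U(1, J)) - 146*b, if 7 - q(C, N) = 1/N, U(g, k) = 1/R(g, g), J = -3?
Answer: 9057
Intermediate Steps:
R(O, u) = 2/O (R(O, u) = 4/(O + O) = 4/((2*O)) = 4*(1/(2*O)) = 2/O)
b = -62 (b = -65 + 3 = -62)
U(g, k) = g/2 (U(g, k) = 1/(2/g) = g/2)
q(C, N) = 7 - 1/N
q(9, U(1, J)) - 146*b = (7 - 1/((1/2)*1)) - 146*(-62) = (7 - 1/1/2) + 9052 = (7 - 1*2) + 9052 = (7 - 2) + 9052 = 5 + 9052 = 9057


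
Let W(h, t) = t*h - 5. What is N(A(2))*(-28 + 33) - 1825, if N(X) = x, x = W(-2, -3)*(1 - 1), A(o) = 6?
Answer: -1825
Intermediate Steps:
W(h, t) = -5 + h*t (W(h, t) = h*t - 5 = -5 + h*t)
x = 0 (x = (-5 - 2*(-3))*(1 - 1) = (-5 + 6)*0 = 1*0 = 0)
N(X) = 0
N(A(2))*(-28 + 33) - 1825 = 0*(-28 + 33) - 1825 = 0*5 - 1825 = 0 - 1825 = -1825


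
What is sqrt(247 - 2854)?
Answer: I*sqrt(2607) ≈ 51.059*I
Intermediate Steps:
sqrt(247 - 2854) = sqrt(-2607) = I*sqrt(2607)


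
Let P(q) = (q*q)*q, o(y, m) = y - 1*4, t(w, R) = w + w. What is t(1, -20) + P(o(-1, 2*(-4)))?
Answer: -123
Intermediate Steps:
t(w, R) = 2*w
o(y, m) = -4 + y (o(y, m) = y - 4 = -4 + y)
P(q) = q³ (P(q) = q²*q = q³)
t(1, -20) + P(o(-1, 2*(-4))) = 2*1 + (-4 - 1)³ = 2 + (-5)³ = 2 - 125 = -123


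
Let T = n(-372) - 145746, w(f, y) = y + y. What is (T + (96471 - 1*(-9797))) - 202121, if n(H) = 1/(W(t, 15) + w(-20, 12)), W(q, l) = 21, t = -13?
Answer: -10871954/45 ≈ -2.4160e+5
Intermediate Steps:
w(f, y) = 2*y
n(H) = 1/45 (n(H) = 1/(21 + 2*12) = 1/(21 + 24) = 1/45)
T = -6558569/45 (T = 1/45 - 145746 = -6558569/45 ≈ -1.4575e+5)
(T + (96471 - 1*(-9797))) - 202121 = (-6558569/45 + (96471 - 1*(-9797))) - 202121 = (-6558569/45 + (96471 + 9797)) - 202121 = (-6558569/45 + 106268) - 202121 = -1776509/45 - 202121 = -10871954/45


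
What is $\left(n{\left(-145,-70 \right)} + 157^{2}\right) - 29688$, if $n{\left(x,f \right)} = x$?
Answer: $-5184$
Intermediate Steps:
$\left(n{\left(-145,-70 \right)} + 157^{2}\right) - 29688 = \left(-145 + 157^{2}\right) - 29688 = \left(-145 + 24649\right) - 29688 = 24504 - 29688 = -5184$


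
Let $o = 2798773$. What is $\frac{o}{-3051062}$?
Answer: $- \frac{2798773}{3051062} \approx -0.91731$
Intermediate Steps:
$\frac{o}{-3051062} = \frac{2798773}{-3051062} = 2798773 \left(- \frac{1}{3051062}\right) = - \frac{2798773}{3051062}$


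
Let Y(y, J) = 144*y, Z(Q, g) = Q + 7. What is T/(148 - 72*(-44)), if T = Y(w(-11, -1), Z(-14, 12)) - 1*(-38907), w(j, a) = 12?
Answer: 40635/3316 ≈ 12.254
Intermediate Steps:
Z(Q, g) = 7 + Q
T = 40635 (T = 144*12 - 1*(-38907) = 1728 + 38907 = 40635)
T/(148 - 72*(-44)) = 40635/(148 - 72*(-44)) = 40635/(148 + 3168) = 40635/3316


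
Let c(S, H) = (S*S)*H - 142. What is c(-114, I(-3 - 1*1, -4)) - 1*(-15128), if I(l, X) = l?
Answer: -36998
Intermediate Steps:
c(S, H) = -142 + H*S**2 (c(S, H) = S**2*H - 142 = H*S**2 - 142 = -142 + H*S**2)
c(-114, I(-3 - 1*1, -4)) - 1*(-15128) = (-142 + (-3 - 1*1)*(-114)**2) - 1*(-15128) = (-142 + (-3 - 1)*12996) + 15128 = (-142 - 4*12996) + 15128 = (-142 - 51984) + 15128 = -52126 + 15128 = -36998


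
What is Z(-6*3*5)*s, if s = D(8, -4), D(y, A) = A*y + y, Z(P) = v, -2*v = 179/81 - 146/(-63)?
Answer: 10268/189 ≈ 54.328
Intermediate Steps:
v = -2567/1134 (v = -(179/81 - 146/(-63))/2 = -(179*(1/81) - 146*(-1/63))/2 = -(179/81 + 146/63)/2 = -½*2567/567 = -2567/1134 ≈ -2.2637)
Z(P) = -2567/1134
D(y, A) = y + A*y
s = -24 (s = 8*(1 - 4) = 8*(-3) = -24)
Z(-6*3*5)*s = -2567/1134*(-24) = 10268/189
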